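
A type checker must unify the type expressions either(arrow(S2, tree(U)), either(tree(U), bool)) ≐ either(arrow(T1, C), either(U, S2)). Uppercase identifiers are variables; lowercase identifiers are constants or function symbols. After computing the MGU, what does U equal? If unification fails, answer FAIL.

Decompose either/2: arrow(S2, tree(U)) ≐ arrow(T1, C),  either(tree(U), bool) ≐ either(U, S2).
Decompose arrow/2: S2 ≐ T1,  tree(U) ≐ C.
Bind S2 := T1; substituting into the one remaining equation that mentions S2 gives: either(tree(U), bool) ≐ either(U, T1).
Bind C := tree(U); no other remaining equation mentions C.
Decompose either/2: tree(U) ≐ U,  bool ≐ T1.
Occurs check fails: U occurs in tree(U); the equation U ≐ tree(U) has no finite solution.

FAIL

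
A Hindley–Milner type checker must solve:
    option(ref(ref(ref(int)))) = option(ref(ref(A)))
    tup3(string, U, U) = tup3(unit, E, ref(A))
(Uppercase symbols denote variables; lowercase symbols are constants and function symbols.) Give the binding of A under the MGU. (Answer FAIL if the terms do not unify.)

Decompose option/1: ref(ref(ref(int))) = ref(ref(A)).
Decompose ref/1: ref(ref(int)) = ref(A).
Decompose ref/1: ref(int) = A.
Bind A := ref(int); substituting into the remaining equation gives: tup3(string, U, U) = tup3(unit, E, ref(ref(int))).
Decompose tup3/3: string = unit,  U = E,  U = ref(ref(int)).
Clash: constants string and unit differ; no unifier exists.

FAIL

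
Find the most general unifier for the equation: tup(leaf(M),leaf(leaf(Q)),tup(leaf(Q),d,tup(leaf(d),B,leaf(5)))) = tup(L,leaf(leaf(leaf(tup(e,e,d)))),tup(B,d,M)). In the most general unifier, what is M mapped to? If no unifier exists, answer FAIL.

Decompose tup/3: leaf(M) = L,  leaf(leaf(Q)) = leaf(leaf(leaf(tup(e,e,d)))),  tup(leaf(Q),d,tup(leaf(d),B,leaf(5))) = tup(B,d,M).
Bind L := leaf(M); no other remaining equation mentions L.
Decompose leaf/1: leaf(Q) = leaf(leaf(tup(e,e,d))).
Decompose leaf/1: Q = leaf(tup(e,e,d)).
Bind Q := leaf(tup(e,e,d)); substituting into the remaining equation gives: tup(leaf(leaf(tup(e,e,d))),d,tup(leaf(d),B,leaf(5))) = tup(B,d,M).
Decompose tup/3: leaf(leaf(tup(e,e,d))) = B,  d = d,  tup(leaf(d),B,leaf(5)) = M.
Bind B := leaf(leaf(tup(e,e,d))); substituting into the one remaining equation that mentions B gives: tup(leaf(d),leaf(leaf(tup(e,e,d))),leaf(5)) = M.
Delete trivial equation d = d.
Bind M := tup(leaf(d),leaf(leaf(tup(e,e,d))),leaf(5)). Substituting into the earlier binding gives L := leaf(tup(leaf(d),leaf(leaf(tup(e,e,d))),leaf(5))).
MGU = { L := leaf(tup(leaf(d),leaf(leaf(tup(e,e,d))),leaf(5))), Q := leaf(tup(e,e,d)), B := leaf(leaf(tup(e,e,d))), M := tup(leaf(d),leaf(leaf(tup(e,e,d))),leaf(5)) }, so M := tup(leaf(d),leaf(leaf(tup(e,e,d))),leaf(5)).

tup(leaf(d),leaf(leaf(tup(e,e,d))),leaf(5))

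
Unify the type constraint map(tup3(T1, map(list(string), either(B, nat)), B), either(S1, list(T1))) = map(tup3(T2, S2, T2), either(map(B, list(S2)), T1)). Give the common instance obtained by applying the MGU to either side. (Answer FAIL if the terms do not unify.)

Decompose map/2: tup3(T1, map(list(string), either(B, nat)), B) = tup3(T2, S2, T2),  either(S1, list(T1)) = either(map(B, list(S2)), T1).
Decompose tup3/3: T1 = T2,  map(list(string), either(B, nat)) = S2,  B = T2.
Bind T1 := T2; substituting into the one remaining equation that mentions T1 gives: either(S1, list(T2)) = either(map(B, list(S2)), T2).
Bind S2 := map(list(string), either(B, nat)); substituting into the one remaining equation that mentions S2 gives: either(S1, list(T2)) = either(map(B, list(map(list(string), either(B, nat)))), T2).
Bind B := T2; substituting into the remaining equation gives: either(S1, list(T2)) = either(map(T2, list(map(list(string), either(T2, nat)))), T2). Substituting into the earlier binding gives S2 := map(list(string), either(T2, nat)).
Decompose either/2: S1 = map(T2, list(map(list(string), either(T2, nat)))),  list(T2) = T2.
Bind S1 := map(T2, list(map(list(string), either(T2, nat)))); no other remaining equation mentions S1.
Occurs check fails: T2 occurs in list(T2); the equation T2 = list(T2) has no finite solution.

FAIL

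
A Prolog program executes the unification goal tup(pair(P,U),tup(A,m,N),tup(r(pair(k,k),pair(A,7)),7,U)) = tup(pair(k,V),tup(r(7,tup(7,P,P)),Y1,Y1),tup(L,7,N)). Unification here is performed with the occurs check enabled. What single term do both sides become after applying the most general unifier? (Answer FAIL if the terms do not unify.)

Decompose tup/3: pair(P,U) = pair(k,V),  tup(A,m,N) = tup(r(7,tup(7,P,P)),Y1,Y1),  tup(r(pair(k,k),pair(A,7)),7,U) = tup(L,7,N).
Decompose pair/2: P = k,  U = V.
Bind P := k; substituting into the one remaining equation that mentions P gives: tup(A,m,N) = tup(r(7,tup(7,k,k)),Y1,Y1).
Bind U := V; substituting into the one remaining equation that mentions U gives: tup(r(pair(k,k),pair(A,7)),7,V) = tup(L,7,N).
Decompose tup/3: A = r(7,tup(7,k,k)),  m = Y1,  N = Y1.
Bind A := r(7,tup(7,k,k)); substituting into the one remaining equation that mentions A gives: tup(r(pair(k,k),pair(r(7,tup(7,k,k)),7)),7,V) = tup(L,7,N).
Bind Y1 := m; substituting into the one remaining equation that mentions Y1 gives: N = m.
Bind N := m; substituting into the remaining equation gives: tup(r(pair(k,k),pair(r(7,tup(7,k,k)),7)),7,V) = tup(L,7,m).
Decompose tup/3: r(pair(k,k),pair(r(7,tup(7,k,k)),7)) = L,  7 = 7,  V = m.
Bind L := r(pair(k,k),pair(r(7,tup(7,k,k)),7)); no other remaining equation mentions L.
Delete trivial equation 7 = 7.
Bind V := m. Substituting into the earlier binding gives U := m.
Applying the MGU to either side gives tup(pair(k,m),tup(r(7,tup(7,k,k)),m,m),tup(r(pair(k,k),pair(r(7,tup(7,k,k)),7)),7,m)).

tup(pair(k,m),tup(r(7,tup(7,k,k)),m,m),tup(r(pair(k,k),pair(r(7,tup(7,k,k)),7)),7,m))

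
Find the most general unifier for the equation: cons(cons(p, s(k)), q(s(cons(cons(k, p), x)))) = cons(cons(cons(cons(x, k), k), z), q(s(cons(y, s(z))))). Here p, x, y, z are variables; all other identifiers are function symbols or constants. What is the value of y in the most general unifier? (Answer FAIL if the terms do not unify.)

cons(k, cons(cons(s(s(k)), k), k))

Decompose cons/2: cons(p, s(k)) = cons(cons(cons(x, k), k), z),  q(s(cons(cons(k, p), x))) = q(s(cons(y, s(z)))).
Decompose cons/2: p = cons(cons(x, k), k),  s(k) = z.
Bind p := cons(cons(x, k), k); substituting into the one remaining equation that mentions p gives: q(s(cons(cons(k, cons(cons(x, k), k)), x))) = q(s(cons(y, s(z)))).
Bind z := s(k); substituting into the remaining equation gives: q(s(cons(cons(k, cons(cons(x, k), k)), x))) = q(s(cons(y, s(s(k))))).
Decompose q/1: s(cons(cons(k, cons(cons(x, k), k)), x)) = s(cons(y, s(s(k)))).
Decompose s/1: cons(cons(k, cons(cons(x, k), k)), x) = cons(y, s(s(k))).
Decompose cons/2: cons(k, cons(cons(x, k), k)) = y,  x = s(s(k)).
Bind y := cons(k, cons(cons(x, k), k)); no other remaining equation mentions y.
Bind x := s(s(k)). Substituting into the earlier bindings gives p := cons(cons(s(s(k)), k), k), y := cons(k, cons(cons(s(s(k)), k), k)).
MGU = { p ↦ cons(cons(s(s(k)), k), k), z ↦ s(k), y ↦ cons(k, cons(cons(s(s(k)), k), k)), x ↦ s(s(k)) }, so y ↦ cons(k, cons(cons(s(s(k)), k), k)).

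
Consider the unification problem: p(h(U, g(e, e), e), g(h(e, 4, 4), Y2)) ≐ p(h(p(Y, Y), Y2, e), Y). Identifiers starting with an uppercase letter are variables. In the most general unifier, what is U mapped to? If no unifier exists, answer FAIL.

p(g(h(e, 4, 4), g(e, e)), g(h(e, 4, 4), g(e, e)))

Decompose p/2: h(U, g(e, e), e) ≐ h(p(Y, Y), Y2, e),  g(h(e, 4, 4), Y2) ≐ Y.
Decompose h/3: U ≐ p(Y, Y),  g(e, e) ≐ Y2,  e ≐ e.
Bind U := p(Y, Y); no other remaining equation mentions U.
Bind Y2 := g(e, e); substituting into the one remaining equation that mentions Y2 gives: g(h(e, 4, 4), g(e, e)) ≐ Y.
Delete trivial equation e ≐ e.
Bind Y := g(h(e, 4, 4), g(e, e)). Substituting into the earlier binding gives U := p(g(h(e, 4, 4), g(e, e)), g(h(e, 4, 4), g(e, e))).
MGU = { U ↦ p(g(h(e, 4, 4), g(e, e)), g(h(e, 4, 4), g(e, e))), Y2 ↦ g(e, e), Y ↦ g(h(e, 4, 4), g(e, e)) }, so U ↦ p(g(h(e, 4, 4), g(e, e)), g(h(e, 4, 4), g(e, e))).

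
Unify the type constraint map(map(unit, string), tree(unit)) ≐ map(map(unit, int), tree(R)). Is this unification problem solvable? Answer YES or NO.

Decompose map/2: map(unit, string) ≐ map(unit, int),  tree(unit) ≐ tree(R).
Decompose map/2: unit ≐ unit,  string ≐ int.
Delete trivial equation unit ≐ unit.
Clash: constants string and int differ; no unifier exists.

NO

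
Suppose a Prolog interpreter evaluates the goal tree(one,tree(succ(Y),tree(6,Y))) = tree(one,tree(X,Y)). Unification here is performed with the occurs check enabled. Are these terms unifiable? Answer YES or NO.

Decompose tree/2: one = one,  tree(succ(Y),tree(6,Y)) = tree(X,Y).
Delete trivial equation one = one.
Decompose tree/2: succ(Y) = X,  tree(6,Y) = Y.
Bind X := succ(Y); no other remaining equation mentions X.
Occurs check fails: Y occurs in tree(6,Y); the equation Y = tree(6,Y) has no finite solution.

NO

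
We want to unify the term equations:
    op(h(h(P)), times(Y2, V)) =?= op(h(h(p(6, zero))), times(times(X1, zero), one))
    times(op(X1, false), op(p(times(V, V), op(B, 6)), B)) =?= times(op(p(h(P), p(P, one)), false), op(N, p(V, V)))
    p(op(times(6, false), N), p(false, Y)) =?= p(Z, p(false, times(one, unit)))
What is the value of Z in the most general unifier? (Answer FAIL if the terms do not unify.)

Decompose op/2: h(h(P)) =?= h(h(p(6, zero))),  times(Y2, V) =?= times(times(X1, zero), one).
Decompose h/1: h(P) =?= h(p(6, zero)).
Decompose h/1: P =?= p(6, zero).
Bind P := p(6, zero); substituting into the one remaining equation that mentions P gives: times(op(X1, false), op(p(times(V, V), op(B, 6)), B)) =?= times(op(p(h(p(6, zero)), p(p(6, zero), one)), false), op(N, p(V, V))).
Decompose times/2: Y2 =?= times(X1, zero),  V =?= one.
Bind Y2 := times(X1, zero); no other remaining equation mentions Y2.
Bind V := one; substituting into the one remaining equation that mentions V gives: times(op(X1, false), op(p(times(one, one), op(B, 6)), B)) =?= times(op(p(h(p(6, zero)), p(p(6, zero), one)), false), op(N, p(one, one))).
Decompose times/2: op(X1, false) =?= op(p(h(p(6, zero)), p(p(6, zero), one)), false),  op(p(times(one, one), op(B, 6)), B) =?= op(N, p(one, one)).
Decompose op/2: X1 =?= p(h(p(6, zero)), p(p(6, zero), one)),  false =?= false.
Bind X1 := p(h(p(6, zero)), p(p(6, zero), one)); no other remaining equation mentions X1. Substituting into the earlier binding gives Y2 := times(p(h(p(6, zero)), p(p(6, zero), one)), zero).
Delete trivial equation false =?= false.
Decompose op/2: p(times(one, one), op(B, 6)) =?= N,  B =?= p(one, one).
Bind N := p(times(one, one), op(B, 6)); substituting into the one remaining equation that mentions N gives: p(op(times(6, false), p(times(one, one), op(B, 6))), p(false, Y)) =?= p(Z, p(false, times(one, unit))).
Bind B := p(one, one); substituting into the remaining equation gives: p(op(times(6, false), p(times(one, one), op(p(one, one), 6))), p(false, Y)) =?= p(Z, p(false, times(one, unit))). Substituting into the earlier binding gives N := p(times(one, one), op(p(one, one), 6)).
Decompose p/2: op(times(6, false), p(times(one, one), op(p(one, one), 6))) =?= Z,  p(false, Y) =?= p(false, times(one, unit)).
Bind Z := op(times(6, false), p(times(one, one), op(p(one, one), 6))); no other remaining equation mentions Z.
Decompose p/2: false =?= false,  Y =?= times(one, unit).
Delete trivial equation false =?= false.
Bind Y := times(one, unit).
MGU = { P ↦ p(6, zero), Y2 ↦ times(p(h(p(6, zero)), p(p(6, zero), one)), zero), V ↦ one, X1 ↦ p(h(p(6, zero)), p(p(6, zero), one)), N ↦ p(times(one, one), op(p(one, one), 6)), B ↦ p(one, one), Z ↦ op(times(6, false), p(times(one, one), op(p(one, one), 6))), Y ↦ times(one, unit) }, so Z ↦ op(times(6, false), p(times(one, one), op(p(one, one), 6))).

op(times(6, false), p(times(one, one), op(p(one, one), 6)))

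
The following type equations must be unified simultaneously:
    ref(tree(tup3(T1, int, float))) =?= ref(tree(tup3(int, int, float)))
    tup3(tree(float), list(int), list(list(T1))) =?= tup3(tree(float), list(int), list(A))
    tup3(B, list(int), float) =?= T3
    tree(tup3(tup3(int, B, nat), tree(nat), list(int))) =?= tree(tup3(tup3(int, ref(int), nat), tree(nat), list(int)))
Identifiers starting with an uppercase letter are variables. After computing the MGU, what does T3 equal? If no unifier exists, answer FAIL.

Decompose ref/1: tree(tup3(T1, int, float)) =?= tree(tup3(int, int, float)).
Decompose tree/1: tup3(T1, int, float) =?= tup3(int, int, float).
Decompose tup3/3: T1 =?= int,  int =?= int,  float =?= float.
Bind T1 := int; substituting into the one remaining equation that mentions T1 gives: tup3(tree(float), list(int), list(list(int))) =?= tup3(tree(float), list(int), list(A)).
Delete trivial equation int =?= int.
Delete trivial equation float =?= float.
Decompose tup3/3: tree(float) =?= tree(float),  list(int) =?= list(int),  list(list(int)) =?= list(A).
Delete trivial equation tree(float) =?= tree(float).
Delete trivial equation list(int) =?= list(int).
Decompose list/1: list(int) =?= A.
Bind A := list(int); no other remaining equation mentions A.
Bind T3 := tup3(B, list(int), float); no other remaining equation mentions T3.
Decompose tree/1: tup3(tup3(int, B, nat), tree(nat), list(int)) =?= tup3(tup3(int, ref(int), nat), tree(nat), list(int)).
Decompose tup3/3: tup3(int, B, nat) =?= tup3(int, ref(int), nat),  tree(nat) =?= tree(nat),  list(int) =?= list(int).
Decompose tup3/3: int =?= int,  B =?= ref(int),  nat =?= nat.
Delete trivial equation int =?= int.
Bind B := ref(int); no other remaining equation mentions B. Substituting into the earlier binding gives T3 := tup3(ref(int), list(int), float).
Delete trivial equation nat =?= nat.
Delete trivial equation tree(nat) =?= tree(nat).
Delete trivial equation list(int) =?= list(int).
MGU = { T1 -> int, A -> list(int), T3 -> tup3(ref(int), list(int), float), B -> ref(int) }, so T3 -> tup3(ref(int), list(int), float).

tup3(ref(int), list(int), float)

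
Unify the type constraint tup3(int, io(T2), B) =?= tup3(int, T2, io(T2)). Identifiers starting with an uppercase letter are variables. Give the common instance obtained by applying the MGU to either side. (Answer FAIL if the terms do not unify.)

FAIL

Decompose tup3/3: int =?= int,  io(T2) =?= T2,  B =?= io(T2).
Delete trivial equation int =?= int.
Occurs check fails: T2 occurs in io(T2); the equation T2 =?= io(T2) has no finite solution.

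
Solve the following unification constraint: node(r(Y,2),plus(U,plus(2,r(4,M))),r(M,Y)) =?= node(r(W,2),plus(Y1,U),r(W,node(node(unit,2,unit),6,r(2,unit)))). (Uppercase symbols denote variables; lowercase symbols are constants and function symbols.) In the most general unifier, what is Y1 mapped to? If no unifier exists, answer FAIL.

plus(2,r(4,node(node(unit,2,unit),6,r(2,unit))))

Decompose node/3: r(Y,2) =?= r(W,2),  plus(U,plus(2,r(4,M))) =?= plus(Y1,U),  r(M,Y) =?= r(W,node(node(unit,2,unit),6,r(2,unit))).
Decompose r/2: Y =?= W,  2 =?= 2.
Bind Y := W; substituting into the one remaining equation that mentions Y gives: r(M,W) =?= r(W,node(node(unit,2,unit),6,r(2,unit))).
Delete trivial equation 2 =?= 2.
Decompose plus/2: U =?= Y1,  plus(2,r(4,M)) =?= U.
Bind U := Y1; substituting into the one remaining equation that mentions U gives: plus(2,r(4,M)) =?= Y1.
Bind Y1 := plus(2,r(4,M)); no other remaining equation mentions Y1. Substituting into the earlier binding gives U := plus(2,r(4,M)).
Decompose r/2: M =?= W,  W =?= node(node(unit,2,unit),6,r(2,unit)).
Bind M := W; no other remaining equation mentions M. Substituting into the earlier bindings gives U := plus(2,r(4,W)), Y1 := plus(2,r(4,W)).
Bind W := node(node(unit,2,unit),6,r(2,unit)). Substituting into the earlier bindings gives Y := node(node(unit,2,unit),6,r(2,unit)), U := plus(2,r(4,node(node(unit,2,unit),6,r(2,unit)))), Y1 := plus(2,r(4,node(node(unit,2,unit),6,r(2,unit)))), M := node(node(unit,2,unit),6,r(2,unit)).
MGU = { Y -> node(node(unit,2,unit),6,r(2,unit)), U -> plus(2,r(4,node(node(unit,2,unit),6,r(2,unit)))), Y1 -> plus(2,r(4,node(node(unit,2,unit),6,r(2,unit)))), M -> node(node(unit,2,unit),6,r(2,unit)), W -> node(node(unit,2,unit),6,r(2,unit)) }, so Y1 -> plus(2,r(4,node(node(unit,2,unit),6,r(2,unit)))).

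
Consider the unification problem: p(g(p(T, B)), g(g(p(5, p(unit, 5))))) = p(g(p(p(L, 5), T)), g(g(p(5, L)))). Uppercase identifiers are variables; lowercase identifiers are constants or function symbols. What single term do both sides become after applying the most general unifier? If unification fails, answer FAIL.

Decompose p/2: g(p(T, B)) = g(p(p(L, 5), T)),  g(g(p(5, p(unit, 5)))) = g(g(p(5, L))).
Decompose g/1: p(T, B) = p(p(L, 5), T).
Decompose p/2: T = p(L, 5),  B = T.
Bind T := p(L, 5); substituting into the one remaining equation that mentions T gives: B = p(L, 5).
Bind B := p(L, 5); no other remaining equation mentions B.
Decompose g/1: g(p(5, p(unit, 5))) = g(p(5, L)).
Decompose g/1: p(5, p(unit, 5)) = p(5, L).
Decompose p/2: 5 = 5,  p(unit, 5) = L.
Delete trivial equation 5 = 5.
Bind L := p(unit, 5). Substituting into the earlier bindings gives T := p(p(unit, 5), 5), B := p(p(unit, 5), 5).
Applying the MGU to either side gives p(g(p(p(p(unit, 5), 5), p(p(unit, 5), 5))), g(g(p(5, p(unit, 5))))).

p(g(p(p(p(unit, 5), 5), p(p(unit, 5), 5))), g(g(p(5, p(unit, 5)))))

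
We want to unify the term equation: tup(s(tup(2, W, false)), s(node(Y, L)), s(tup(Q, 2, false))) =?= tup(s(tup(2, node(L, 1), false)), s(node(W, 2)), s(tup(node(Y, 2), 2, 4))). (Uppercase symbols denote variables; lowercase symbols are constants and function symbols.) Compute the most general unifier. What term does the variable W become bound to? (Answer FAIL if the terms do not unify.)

FAIL

Decompose tup/3: s(tup(2, W, false)) =?= s(tup(2, node(L, 1), false)),  s(node(Y, L)) =?= s(node(W, 2)),  s(tup(Q, 2, false)) =?= s(tup(node(Y, 2), 2, 4)).
Decompose s/1: tup(2, W, false) =?= tup(2, node(L, 1), false).
Decompose tup/3: 2 =?= 2,  W =?= node(L, 1),  false =?= false.
Delete trivial equation 2 =?= 2.
Bind W := node(L, 1); substituting into the one remaining equation that mentions W gives: s(node(Y, L)) =?= s(node(node(L, 1), 2)).
Delete trivial equation false =?= false.
Decompose s/1: node(Y, L) =?= node(node(L, 1), 2).
Decompose node/2: Y =?= node(L, 1),  L =?= 2.
Bind Y := node(L, 1); substituting into the one remaining equation that mentions Y gives: s(tup(Q, 2, false)) =?= s(tup(node(node(L, 1), 2), 2, 4)).
Bind L := 2; substituting into the remaining equation gives: s(tup(Q, 2, false)) =?= s(tup(node(node(2, 1), 2), 2, 4)). Substituting into the earlier bindings gives W := node(2, 1), Y := node(2, 1).
Decompose s/1: tup(Q, 2, false) =?= tup(node(node(2, 1), 2), 2, 4).
Decompose tup/3: Q =?= node(node(2, 1), 2),  2 =?= 2,  false =?= 4.
Bind Q := node(node(2, 1), 2); no other remaining equation mentions Q.
Delete trivial equation 2 =?= 2.
Clash: constants false and 4 differ; no unifier exists.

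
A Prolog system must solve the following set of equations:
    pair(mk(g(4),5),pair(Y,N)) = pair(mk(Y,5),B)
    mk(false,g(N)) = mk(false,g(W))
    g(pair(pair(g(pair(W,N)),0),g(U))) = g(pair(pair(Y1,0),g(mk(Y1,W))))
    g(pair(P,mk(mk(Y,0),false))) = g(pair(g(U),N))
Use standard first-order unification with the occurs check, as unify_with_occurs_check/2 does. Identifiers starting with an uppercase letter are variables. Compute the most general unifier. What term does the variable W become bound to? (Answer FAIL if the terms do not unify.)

mk(mk(g(4),0),false)

Decompose pair/2: mk(g(4),5) = mk(Y,5),  pair(Y,N) = B.
Decompose mk/2: g(4) = Y,  5 = 5.
Bind Y := g(4); substituting into the 2 remaining equations that mention Y gives: pair(g(4),N) = B,  g(pair(P,mk(mk(g(4),0),false))) = g(pair(g(U),N)).
Delete trivial equation 5 = 5.
Bind B := pair(g(4),N); no other remaining equation mentions B.
Decompose mk/2: false = false,  g(N) = g(W).
Delete trivial equation false = false.
Decompose g/1: N = W.
Bind N := W; substituting into the remaining equations gives: g(pair(pair(g(pair(W,W)),0),g(U))) = g(pair(pair(Y1,0),g(mk(Y1,W)))),  g(pair(P,mk(mk(g(4),0),false))) = g(pair(g(U),W)). Substituting into the earlier binding gives B := pair(g(4),W).
Decompose g/1: pair(pair(g(pair(W,W)),0),g(U)) = pair(pair(Y1,0),g(mk(Y1,W))).
Decompose pair/2: pair(g(pair(W,W)),0) = pair(Y1,0),  g(U) = g(mk(Y1,W)).
Decompose pair/2: g(pair(W,W)) = Y1,  0 = 0.
Bind Y1 := g(pair(W,W)); substituting into the one remaining equation that mentions Y1 gives: g(U) = g(mk(g(pair(W,W)),W)).
Delete trivial equation 0 = 0.
Decompose g/1: U = mk(g(pair(W,W)),W).
Bind U := mk(g(pair(W,W)),W); substituting into the remaining equation gives: g(pair(P,mk(mk(g(4),0),false))) = g(pair(g(mk(g(pair(W,W)),W)),W)).
Decompose g/1: pair(P,mk(mk(g(4),0),false)) = pair(g(mk(g(pair(W,W)),W)),W).
Decompose pair/2: P = g(mk(g(pair(W,W)),W)),  mk(mk(g(4),0),false) = W.
Bind P := g(mk(g(pair(W,W)),W)); no other remaining equation mentions P.
Bind W := mk(mk(g(4),0),false). Substituting into the earlier bindings gives B := pair(g(4),mk(mk(g(4),0),false)), N := mk(mk(g(4),0),false), Y1 := g(pair(mk(mk(g(4),0),false),mk(mk(g(4),0),false))), U := mk(g(pair(mk(mk(g(4),0),false),mk(mk(g(4),0),false))),mk(mk(g(4),0),false)), P := g(mk(g(pair(mk(mk(g(4),0),false),mk(mk(g(4),0),false))),mk(mk(g(4),0),false))).
MGU = { Y = g(4), B = pair(g(4),mk(mk(g(4),0),false)), N = mk(mk(g(4),0),false), Y1 = g(pair(mk(mk(g(4),0),false),mk(mk(g(4),0),false))), U = mk(g(pair(mk(mk(g(4),0),false),mk(mk(g(4),0),false))),mk(mk(g(4),0),false)), P = g(mk(g(pair(mk(mk(g(4),0),false),mk(mk(g(4),0),false))),mk(mk(g(4),0),false))), W = mk(mk(g(4),0),false) }, so W = mk(mk(g(4),0),false).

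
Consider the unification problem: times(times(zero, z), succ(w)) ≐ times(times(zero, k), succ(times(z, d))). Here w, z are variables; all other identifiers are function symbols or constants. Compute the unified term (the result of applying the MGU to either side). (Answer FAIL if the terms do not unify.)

times(times(zero, k), succ(times(k, d)))

Decompose times/2: times(zero, z) ≐ times(zero, k),  succ(w) ≐ succ(times(z, d)).
Decompose times/2: zero ≐ zero,  z ≐ k.
Delete trivial equation zero ≐ zero.
Bind z := k; substituting into the remaining equation gives: succ(w) ≐ succ(times(k, d)).
Decompose succ/1: w ≐ times(k, d).
Bind w := times(k, d).
Applying the MGU to either side gives times(times(zero, k), succ(times(k, d))).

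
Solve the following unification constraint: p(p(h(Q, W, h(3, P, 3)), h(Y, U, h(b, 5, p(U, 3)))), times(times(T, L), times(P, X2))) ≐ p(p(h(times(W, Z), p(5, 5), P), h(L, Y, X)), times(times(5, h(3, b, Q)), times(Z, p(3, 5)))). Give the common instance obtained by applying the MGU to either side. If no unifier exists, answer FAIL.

FAIL

Decompose p/2: p(h(Q, W, h(3, P, 3)), h(Y, U, h(b, 5, p(U, 3)))) ≐ p(h(times(W, Z), p(5, 5), P), h(L, Y, X)),  times(times(T, L), times(P, X2)) ≐ times(times(5, h(3, b, Q)), times(Z, p(3, 5))).
Decompose p/2: h(Q, W, h(3, P, 3)) ≐ h(times(W, Z), p(5, 5), P),  h(Y, U, h(b, 5, p(U, 3))) ≐ h(L, Y, X).
Decompose h/3: Q ≐ times(W, Z),  W ≐ p(5, 5),  h(3, P, 3) ≐ P.
Bind Q := times(W, Z); substituting into the one remaining equation that mentions Q gives: times(times(T, L), times(P, X2)) ≐ times(times(5, h(3, b, times(W, Z))), times(Z, p(3, 5))).
Bind W := p(5, 5); substituting into the one remaining equation that mentions W gives: times(times(T, L), times(P, X2)) ≐ times(times(5, h(3, b, times(p(5, 5), Z))), times(Z, p(3, 5))). Substituting into the earlier binding gives Q := times(p(5, 5), Z).
Occurs check fails: P occurs in h(3, P, 3); the equation P ≐ h(3, P, 3) has no finite solution.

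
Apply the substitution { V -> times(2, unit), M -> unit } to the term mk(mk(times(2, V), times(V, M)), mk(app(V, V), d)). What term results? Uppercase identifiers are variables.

Replace each occurrence of V with times(2, unit).
Replace each occurrence of M with unit.
Result: mk(mk(times(2, times(2, unit)), times(times(2, unit), unit)), mk(app(times(2, unit), times(2, unit)), d)).

mk(mk(times(2, times(2, unit)), times(times(2, unit), unit)), mk(app(times(2, unit), times(2, unit)), d))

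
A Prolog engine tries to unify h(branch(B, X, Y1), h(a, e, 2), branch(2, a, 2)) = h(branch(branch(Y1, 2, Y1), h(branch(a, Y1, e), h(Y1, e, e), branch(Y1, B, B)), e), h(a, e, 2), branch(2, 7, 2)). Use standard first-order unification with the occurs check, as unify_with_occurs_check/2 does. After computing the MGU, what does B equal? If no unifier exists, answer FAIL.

FAIL

Decompose h/3: branch(B, X, Y1) = branch(branch(Y1, 2, Y1), h(branch(a, Y1, e), h(Y1, e, e), branch(Y1, B, B)), e),  h(a, e, 2) = h(a, e, 2),  branch(2, a, 2) = branch(2, 7, 2).
Decompose branch/3: B = branch(Y1, 2, Y1),  X = h(branch(a, Y1, e), h(Y1, e, e), branch(Y1, B, B)),  Y1 = e.
Bind B := branch(Y1, 2, Y1); substituting into the one remaining equation that mentions B gives: X = h(branch(a, Y1, e), h(Y1, e, e), branch(Y1, branch(Y1, 2, Y1), branch(Y1, 2, Y1))).
Bind X := h(branch(a, Y1, e), h(Y1, e, e), branch(Y1, branch(Y1, 2, Y1), branch(Y1, 2, Y1))); no other remaining equation mentions X.
Bind Y1 := e; no other remaining equation mentions Y1. Substituting into the earlier bindings gives B := branch(e, 2, e), X := h(branch(a, e, e), h(e, e, e), branch(e, branch(e, 2, e), branch(e, 2, e))).
Delete trivial equation h(a, e, 2) = h(a, e, 2).
Decompose branch/3: 2 = 2,  a = 7,  2 = 2.
Delete trivial equation 2 = 2.
Clash: constants a and 7 differ; no unifier exists.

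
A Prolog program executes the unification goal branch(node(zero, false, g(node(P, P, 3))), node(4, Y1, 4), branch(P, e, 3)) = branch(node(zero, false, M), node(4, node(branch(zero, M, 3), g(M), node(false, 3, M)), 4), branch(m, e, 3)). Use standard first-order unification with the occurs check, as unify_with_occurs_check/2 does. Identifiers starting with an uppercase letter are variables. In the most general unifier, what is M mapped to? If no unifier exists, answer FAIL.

Decompose branch/3: node(zero, false, g(node(P, P, 3))) = node(zero, false, M),  node(4, Y1, 4) = node(4, node(branch(zero, M, 3), g(M), node(false, 3, M)), 4),  branch(P, e, 3) = branch(m, e, 3).
Decompose node/3: zero = zero,  false = false,  g(node(P, P, 3)) = M.
Delete trivial equation zero = zero.
Delete trivial equation false = false.
Bind M := g(node(P, P, 3)); substituting into the one remaining equation that mentions M gives: node(4, Y1, 4) = node(4, node(branch(zero, g(node(P, P, 3)), 3), g(g(node(P, P, 3))), node(false, 3, g(node(P, P, 3)))), 4).
Decompose node/3: 4 = 4,  Y1 = node(branch(zero, g(node(P, P, 3)), 3), g(g(node(P, P, 3))), node(false, 3, g(node(P, P, 3)))),  4 = 4.
Delete trivial equation 4 = 4.
Bind Y1 := node(branch(zero, g(node(P, P, 3)), 3), g(g(node(P, P, 3))), node(false, 3, g(node(P, P, 3)))); no other remaining equation mentions Y1.
Delete trivial equation 4 = 4.
Decompose branch/3: P = m,  e = e,  3 = 3.
Bind P := m; no other remaining equation mentions P. Substituting into the earlier bindings gives M := g(node(m, m, 3)), Y1 := node(branch(zero, g(node(m, m, 3)), 3), g(g(node(m, m, 3))), node(false, 3, g(node(m, m, 3)))).
Delete trivial equation e = e.
Delete trivial equation 3 = 3.
MGU = { M = g(node(m, m, 3)), Y1 = node(branch(zero, g(node(m, m, 3)), 3), g(g(node(m, m, 3))), node(false, 3, g(node(m, m, 3)))), P = m }, so M = g(node(m, m, 3)).

g(node(m, m, 3))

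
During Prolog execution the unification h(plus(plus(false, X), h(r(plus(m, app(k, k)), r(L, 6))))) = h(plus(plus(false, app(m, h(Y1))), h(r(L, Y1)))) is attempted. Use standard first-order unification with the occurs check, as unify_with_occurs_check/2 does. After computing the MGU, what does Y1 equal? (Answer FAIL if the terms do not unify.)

r(plus(m, app(k, k)), 6)

Decompose h/1: plus(plus(false, X), h(r(plus(m, app(k, k)), r(L, 6)))) = plus(plus(false, app(m, h(Y1))), h(r(L, Y1))).
Decompose plus/2: plus(false, X) = plus(false, app(m, h(Y1))),  h(r(plus(m, app(k, k)), r(L, 6))) = h(r(L, Y1)).
Decompose plus/2: false = false,  X = app(m, h(Y1)).
Delete trivial equation false = false.
Bind X := app(m, h(Y1)); no other remaining equation mentions X.
Decompose h/1: r(plus(m, app(k, k)), r(L, 6)) = r(L, Y1).
Decompose r/2: plus(m, app(k, k)) = L,  r(L, 6) = Y1.
Bind L := plus(m, app(k, k)); substituting into the remaining equation gives: r(plus(m, app(k, k)), 6) = Y1.
Bind Y1 := r(plus(m, app(k, k)), 6). Substituting into the earlier binding gives X := app(m, h(r(plus(m, app(k, k)), 6))).
MGU = { X -> app(m, h(r(plus(m, app(k, k)), 6))), L -> plus(m, app(k, k)), Y1 -> r(plus(m, app(k, k)), 6) }, so Y1 -> r(plus(m, app(k, k)), 6).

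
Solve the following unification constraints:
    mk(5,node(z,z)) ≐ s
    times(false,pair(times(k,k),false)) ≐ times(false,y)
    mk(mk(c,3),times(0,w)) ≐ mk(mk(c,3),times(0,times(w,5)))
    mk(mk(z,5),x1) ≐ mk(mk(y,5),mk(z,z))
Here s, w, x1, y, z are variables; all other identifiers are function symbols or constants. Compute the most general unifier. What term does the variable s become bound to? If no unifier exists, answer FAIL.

Bind s := mk(5,node(z,z)); no other remaining equation mentions s.
Decompose times/2: false ≐ false,  pair(times(k,k),false) ≐ y.
Delete trivial equation false ≐ false.
Bind y := pair(times(k,k),false); substituting into the one remaining equation that mentions y gives: mk(mk(z,5),x1) ≐ mk(mk(pair(times(k,k),false),5),mk(z,z)).
Decompose mk/2: mk(c,3) ≐ mk(c,3),  times(0,w) ≐ times(0,times(w,5)).
Delete trivial equation mk(c,3) ≐ mk(c,3).
Decompose times/2: 0 ≐ 0,  w ≐ times(w,5).
Delete trivial equation 0 ≐ 0.
Occurs check fails: w occurs in times(w,5); the equation w ≐ times(w,5) has no finite solution.

FAIL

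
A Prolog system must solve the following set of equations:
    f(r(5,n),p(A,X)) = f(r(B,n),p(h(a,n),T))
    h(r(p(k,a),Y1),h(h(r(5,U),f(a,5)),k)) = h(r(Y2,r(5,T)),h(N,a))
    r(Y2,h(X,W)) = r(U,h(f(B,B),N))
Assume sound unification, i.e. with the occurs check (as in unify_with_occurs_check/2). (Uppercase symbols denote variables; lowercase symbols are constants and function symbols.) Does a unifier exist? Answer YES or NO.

NO

Decompose f/2: r(5,n) = r(B,n),  p(A,X) = p(h(a,n),T).
Decompose r/2: 5 = B,  n = n.
Bind B := 5; substituting into the one remaining equation that mentions B gives: r(Y2,h(X,W)) = r(U,h(f(5,5),N)).
Delete trivial equation n = n.
Decompose p/2: A = h(a,n),  X = T.
Bind A := h(a,n); no other remaining equation mentions A.
Bind X := T; substituting into the one remaining equation that mentions X gives: r(Y2,h(T,W)) = r(U,h(f(5,5),N)).
Decompose h/2: r(p(k,a),Y1) = r(Y2,r(5,T)),  h(h(r(5,U),f(a,5)),k) = h(N,a).
Decompose r/2: p(k,a) = Y2,  Y1 = r(5,T).
Bind Y2 := p(k,a); substituting into the one remaining equation that mentions Y2 gives: r(p(k,a),h(T,W)) = r(U,h(f(5,5),N)).
Bind Y1 := r(5,T); no other remaining equation mentions Y1.
Decompose h/2: h(r(5,U),f(a,5)) = N,  k = a.
Bind N := h(r(5,U),f(a,5)); substituting into the one remaining equation that mentions N gives: r(p(k,a),h(T,W)) = r(U,h(f(5,5),h(r(5,U),f(a,5)))).
Clash: constants k and a differ; no unifier exists.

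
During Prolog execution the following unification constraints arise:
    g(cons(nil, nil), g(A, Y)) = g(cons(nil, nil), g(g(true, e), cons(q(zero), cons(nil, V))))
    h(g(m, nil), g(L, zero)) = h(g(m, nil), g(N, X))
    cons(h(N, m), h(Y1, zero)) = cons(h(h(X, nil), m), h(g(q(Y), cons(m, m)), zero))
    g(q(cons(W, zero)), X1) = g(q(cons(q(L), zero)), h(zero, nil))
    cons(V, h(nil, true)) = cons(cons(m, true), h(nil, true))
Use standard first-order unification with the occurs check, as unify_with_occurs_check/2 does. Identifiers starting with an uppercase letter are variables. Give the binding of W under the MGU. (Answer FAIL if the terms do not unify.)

Decompose g/2: cons(nil, nil) = cons(nil, nil),  g(A, Y) = g(g(true, e), cons(q(zero), cons(nil, V))).
Delete trivial equation cons(nil, nil) = cons(nil, nil).
Decompose g/2: A = g(true, e),  Y = cons(q(zero), cons(nil, V)).
Bind A := g(true, e); no other remaining equation mentions A.
Bind Y := cons(q(zero), cons(nil, V)); substituting into the one remaining equation that mentions Y gives: cons(h(N, m), h(Y1, zero)) = cons(h(h(X, nil), m), h(g(q(cons(q(zero), cons(nil, V))), cons(m, m)), zero)).
Decompose h/2: g(m, nil) = g(m, nil),  g(L, zero) = g(N, X).
Delete trivial equation g(m, nil) = g(m, nil).
Decompose g/2: L = N,  zero = X.
Bind L := N; substituting into the one remaining equation that mentions L gives: g(q(cons(W, zero)), X1) = g(q(cons(q(N), zero)), h(zero, nil)).
Bind X := zero; substituting into the one remaining equation that mentions X gives: cons(h(N, m), h(Y1, zero)) = cons(h(h(zero, nil), m), h(g(q(cons(q(zero), cons(nil, V))), cons(m, m)), zero)).
Decompose cons/2: h(N, m) = h(h(zero, nil), m),  h(Y1, zero) = h(g(q(cons(q(zero), cons(nil, V))), cons(m, m)), zero).
Decompose h/2: N = h(zero, nil),  m = m.
Bind N := h(zero, nil); substituting into the one remaining equation that mentions N gives: g(q(cons(W, zero)), X1) = g(q(cons(q(h(zero, nil)), zero)), h(zero, nil)). Substituting into the earlier binding gives L := h(zero, nil).
Delete trivial equation m = m.
Decompose h/2: Y1 = g(q(cons(q(zero), cons(nil, V))), cons(m, m)),  zero = zero.
Bind Y1 := g(q(cons(q(zero), cons(nil, V))), cons(m, m)); no other remaining equation mentions Y1.
Delete trivial equation zero = zero.
Decompose g/2: q(cons(W, zero)) = q(cons(q(h(zero, nil)), zero)),  X1 = h(zero, nil).
Decompose q/1: cons(W, zero) = cons(q(h(zero, nil)), zero).
Decompose cons/2: W = q(h(zero, nil)),  zero = zero.
Bind W := q(h(zero, nil)); no other remaining equation mentions W.
Delete trivial equation zero = zero.
Bind X1 := h(zero, nil); no other remaining equation mentions X1.
Decompose cons/2: V = cons(m, true),  h(nil, true) = h(nil, true).
Bind V := cons(m, true); no other remaining equation mentions V. Substituting into the earlier bindings gives Y := cons(q(zero), cons(nil, cons(m, true))), Y1 := g(q(cons(q(zero), cons(nil, cons(m, true)))), cons(m, m)).
Delete trivial equation h(nil, true) = h(nil, true).
MGU = { A ↦ g(true, e), Y ↦ cons(q(zero), cons(nil, cons(m, true))), L ↦ h(zero, nil), X ↦ zero, N ↦ h(zero, nil), Y1 ↦ g(q(cons(q(zero), cons(nil, cons(m, true)))), cons(m, m)), W ↦ q(h(zero, nil)), X1 ↦ h(zero, nil), V ↦ cons(m, true) }, so W ↦ q(h(zero, nil)).

q(h(zero, nil))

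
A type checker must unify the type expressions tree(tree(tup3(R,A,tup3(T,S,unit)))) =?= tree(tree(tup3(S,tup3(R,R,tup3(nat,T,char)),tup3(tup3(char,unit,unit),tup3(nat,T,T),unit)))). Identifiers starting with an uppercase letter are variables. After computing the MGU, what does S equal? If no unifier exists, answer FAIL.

Decompose tree/1: tree(tup3(R,A,tup3(T,S,unit))) =?= tree(tup3(S,tup3(R,R,tup3(nat,T,char)),tup3(tup3(char,unit,unit),tup3(nat,T,T),unit))).
Decompose tree/1: tup3(R,A,tup3(T,S,unit)) =?= tup3(S,tup3(R,R,tup3(nat,T,char)),tup3(tup3(char,unit,unit),tup3(nat,T,T),unit)).
Decompose tup3/3: R =?= S,  A =?= tup3(R,R,tup3(nat,T,char)),  tup3(T,S,unit) =?= tup3(tup3(char,unit,unit),tup3(nat,T,T),unit).
Bind R := S; substituting into the one remaining equation that mentions R gives: A =?= tup3(S,S,tup3(nat,T,char)).
Bind A := tup3(S,S,tup3(nat,T,char)); no other remaining equation mentions A.
Decompose tup3/3: T =?= tup3(char,unit,unit),  S =?= tup3(nat,T,T),  unit =?= unit.
Bind T := tup3(char,unit,unit); substituting into the one remaining equation that mentions T gives: S =?= tup3(nat,tup3(char,unit,unit),tup3(char,unit,unit)). Substituting into the earlier binding gives A := tup3(S,S,tup3(nat,tup3(char,unit,unit),char)).
Bind S := tup3(nat,tup3(char,unit,unit),tup3(char,unit,unit)); no other remaining equation mentions S. Substituting into the earlier bindings gives R := tup3(nat,tup3(char,unit,unit),tup3(char,unit,unit)), A := tup3(tup3(nat,tup3(char,unit,unit),tup3(char,unit,unit)),tup3(nat,tup3(char,unit,unit),tup3(char,unit,unit)),tup3(nat,tup3(char,unit,unit),char)).
Delete trivial equation unit =?= unit.
MGU = { R ↦ tup3(nat,tup3(char,unit,unit),tup3(char,unit,unit)), A ↦ tup3(tup3(nat,tup3(char,unit,unit),tup3(char,unit,unit)),tup3(nat,tup3(char,unit,unit),tup3(char,unit,unit)),tup3(nat,tup3(char,unit,unit),char)), T ↦ tup3(char,unit,unit), S ↦ tup3(nat,tup3(char,unit,unit),tup3(char,unit,unit)) }, so S ↦ tup3(nat,tup3(char,unit,unit),tup3(char,unit,unit)).

tup3(nat,tup3(char,unit,unit),tup3(char,unit,unit))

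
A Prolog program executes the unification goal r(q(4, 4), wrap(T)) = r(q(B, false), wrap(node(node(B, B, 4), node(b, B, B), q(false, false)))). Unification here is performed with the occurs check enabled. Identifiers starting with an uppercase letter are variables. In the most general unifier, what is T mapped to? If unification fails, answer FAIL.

Decompose r/2: q(4, 4) = q(B, false),  wrap(T) = wrap(node(node(B, B, 4), node(b, B, B), q(false, false))).
Decompose q/2: 4 = B,  4 = false.
Bind B := 4; substituting into the one remaining equation that mentions B gives: wrap(T) = wrap(node(node(4, 4, 4), node(b, 4, 4), q(false, false))).
Clash: constants 4 and false differ; no unifier exists.

FAIL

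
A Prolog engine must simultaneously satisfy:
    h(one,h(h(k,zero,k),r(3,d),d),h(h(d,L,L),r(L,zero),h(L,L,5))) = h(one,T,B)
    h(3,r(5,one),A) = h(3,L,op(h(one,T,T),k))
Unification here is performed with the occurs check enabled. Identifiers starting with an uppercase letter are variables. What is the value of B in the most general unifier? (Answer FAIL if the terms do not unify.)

h(h(d,r(5,one),r(5,one)),r(r(5,one),zero),h(r(5,one),r(5,one),5))

Decompose h/3: one = one,  h(h(k,zero,k),r(3,d),d) = T,  h(h(d,L,L),r(L,zero),h(L,L,5)) = B.
Delete trivial equation one = one.
Bind T := h(h(k,zero,k),r(3,d),d); substituting into the one remaining equation that mentions T gives: h(3,r(5,one),A) = h(3,L,op(h(one,h(h(k,zero,k),r(3,d),d),h(h(k,zero,k),r(3,d),d)),k)).
Bind B := h(h(d,L,L),r(L,zero),h(L,L,5)); no other remaining equation mentions B.
Decompose h/3: 3 = 3,  r(5,one) = L,  A = op(h(one,h(h(k,zero,k),r(3,d),d),h(h(k,zero,k),r(3,d),d)),k).
Delete trivial equation 3 = 3.
Bind L := r(5,one); no other remaining equation mentions L. Substituting into the earlier binding gives B := h(h(d,r(5,one),r(5,one)),r(r(5,one),zero),h(r(5,one),r(5,one),5)).
Bind A := op(h(one,h(h(k,zero,k),r(3,d),d),h(h(k,zero,k),r(3,d),d)),k).
MGU = { T = h(h(k,zero,k),r(3,d),d), B = h(h(d,r(5,one),r(5,one)),r(r(5,one),zero),h(r(5,one),r(5,one),5)), L = r(5,one), A = op(h(one,h(h(k,zero,k),r(3,d),d),h(h(k,zero,k),r(3,d),d)),k) }, so B = h(h(d,r(5,one),r(5,one)),r(r(5,one),zero),h(r(5,one),r(5,one),5)).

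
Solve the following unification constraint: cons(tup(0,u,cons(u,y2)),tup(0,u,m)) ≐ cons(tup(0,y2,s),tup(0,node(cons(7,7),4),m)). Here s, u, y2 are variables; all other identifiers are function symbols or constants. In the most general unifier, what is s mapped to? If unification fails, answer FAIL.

Decompose cons/2: tup(0,u,cons(u,y2)) ≐ tup(0,y2,s),  tup(0,u,m) ≐ tup(0,node(cons(7,7),4),m).
Decompose tup/3: 0 ≐ 0,  u ≐ y2,  cons(u,y2) ≐ s.
Delete trivial equation 0 ≐ 0.
Bind u := y2; substituting into the remaining equations gives: cons(y2,y2) ≐ s,  tup(0,y2,m) ≐ tup(0,node(cons(7,7),4),m).
Bind s := cons(y2,y2); no other remaining equation mentions s.
Decompose tup/3: 0 ≐ 0,  y2 ≐ node(cons(7,7),4),  m ≐ m.
Delete trivial equation 0 ≐ 0.
Bind y2 := node(cons(7,7),4); no other remaining equation mentions y2. Substituting into the earlier bindings gives u := node(cons(7,7),4), s := cons(node(cons(7,7),4),node(cons(7,7),4)).
Delete trivial equation m ≐ m.
MGU = { u -> node(cons(7,7),4), s -> cons(node(cons(7,7),4),node(cons(7,7),4)), y2 -> node(cons(7,7),4) }, so s -> cons(node(cons(7,7),4),node(cons(7,7),4)).

cons(node(cons(7,7),4),node(cons(7,7),4))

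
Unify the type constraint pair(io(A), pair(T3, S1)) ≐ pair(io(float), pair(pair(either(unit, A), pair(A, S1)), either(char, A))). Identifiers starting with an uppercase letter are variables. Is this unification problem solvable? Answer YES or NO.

Decompose pair/2: io(A) ≐ io(float),  pair(T3, S1) ≐ pair(pair(either(unit, A), pair(A, S1)), either(char, A)).
Decompose io/1: A ≐ float.
Bind A := float; substituting into the remaining equation gives: pair(T3, S1) ≐ pair(pair(either(unit, float), pair(float, S1)), either(char, float)).
Decompose pair/2: T3 ≐ pair(either(unit, float), pair(float, S1)),  S1 ≐ either(char, float).
Bind T3 := pair(either(unit, float), pair(float, S1)); no other remaining equation mentions T3.
Bind S1 := either(char, float). Substituting into the earlier binding gives T3 := pair(either(unit, float), pair(float, either(char, float))).
No equations remain and no clash or occurs-check failure arose, so a unifier exists.

YES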